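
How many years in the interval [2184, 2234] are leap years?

12

Years divisible by 4: 2184, 2188, …, 2232 — 13 in all.
Of these, 2200 is divisible by 100 but not 400, so not leap.
Leap years: 13 − 1 = 12.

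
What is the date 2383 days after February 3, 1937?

August 14, 1943

Count 2383 days after February 3, 1937:
February 3, 1937 → February 3, 1938: 365 days.
February 3, 1938 → February 3, 1939: 365 days.
February 3, 1939 → February 3, 1940: 365 days.
February 3, 1940 → February 3, 1941: 366 days (1940 is a leap year).
February 3, 1941 → February 3, 1942: 365 days.
February 3, 1942 → February 3, 1943: 365 days.
February 1943: 28 − 3 = 25 days remain (1943 is not a leap year, so February has 28 days).
Then March (31), April (30), May (31), June (30), July (31): 31 + 30 + 31 + 30 + 31 = 153 days.
August 1–14, 1943: 14 days.
Residual: 192 days.
Total: 2383 days.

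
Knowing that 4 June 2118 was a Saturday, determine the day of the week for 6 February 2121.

Day-of-year of June 4, 2118: 155.
Day-of-year of February 6, 2121: 37.
2118 has 365 days, so 365 − 155 = 210 days remain in 2118.
Full years: 2119: 365; 2120: 366. Sum = 731.
Total: 210 + 731 + 37 = 978 days.
978 mod 7 = 5, so 5 days after Saturday is Thursday.

Thursday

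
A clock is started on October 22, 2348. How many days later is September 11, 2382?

Day-of-year of October 22, 2348: 296.
Day-of-year of September 11, 2382: 254.
2348 has 366 days, so 366 − 296 = 70 days remain in 2348.
Full years 2349–2381: 25 common + 8 leap = 25×365 + 8×366 = 12053 days.
Total: 70 + 12053 + 254 = 12377 days.

12377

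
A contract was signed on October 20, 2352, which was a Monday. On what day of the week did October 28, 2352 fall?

Within October 2352: 28 − 20 = 8 days.
8 mod 7 = 1, so 1 day after Monday is Tuesday.

Tuesday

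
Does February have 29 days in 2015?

No

2015 is not a leap year.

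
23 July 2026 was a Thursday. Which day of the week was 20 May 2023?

Saturday

Count forward from the earlier date (May 20, 2023) to the later (July 23, 2026):
May 20, 2023 → May 20, 2024: 366 days (2024 is a leap year).
May 20, 2024 → May 20, 2025: 365 days.
May 20, 2025 → May 20, 2026: 365 days.
May 2026: 31 − 20 = 11 days remain.
Then June (30): 30 days.
July 1–23, 2026: 23 days.
Residual: 64 days.
Total: 1160 days.
1160 mod 7 = 5, so 5 days before Thursday is Saturday.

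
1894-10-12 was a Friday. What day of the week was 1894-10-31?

Within October 1894: 31 − 12 = 19 days.
19 mod 7 = 5, so 5 days after Friday is Wednesday.

Wednesday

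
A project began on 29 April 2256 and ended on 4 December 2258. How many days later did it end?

Day-of-year of April 29, 2256: 120.
Day-of-year of December 4, 2258: 338.
2256 has 366 days, so 366 − 120 = 246 days remain in 2256.
Full years: 2257: 365. Sum = 365.
Total: 246 + 365 + 338 = 949 days.

949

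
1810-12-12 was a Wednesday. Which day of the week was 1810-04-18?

Wednesday

Count forward from the earlier date (April 18, 1810) to the later (December 12, 1810):
April 1810: 30 − 18 = 12 days remain.
Then May (31), June (30), July (31), August (31), September (30), October (31), November (30): 31 + 30 + 31 + 31 + 30 + 31 + 30 = 214 days.
December 1–12, 1810: 12 days.
Total: 12 + 214 + 12 = 238 days.
238 is a multiple of 7, so 1810-04-18 falls on the same weekday: Wednesday.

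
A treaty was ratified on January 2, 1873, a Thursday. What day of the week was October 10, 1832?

Count forward from the earlier date (October 10, 1832) to the later (January 2, 1873):
Day-of-year of October 10, 1832: 284.
Day-of-year of January 2, 1873: 2.
1832 has 366 days, so 366 − 284 = 82 days remain in 1832.
Full years 1833–1872: 30 common + 10 leap = 30×365 + 10×366 = 14610 days.
Total: 82 + 14610 + 2 = 14694 days.
14694 mod 7 = 1, so 1 day before Thursday is Wednesday.

Wednesday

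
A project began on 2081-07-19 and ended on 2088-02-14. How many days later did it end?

2401

July 19, 2081 → July 19, 2082: 365 days.
July 19, 2082 → July 19, 2083: 365 days.
July 19, 2083 → July 19, 2084: 366 days (2084 is a leap year).
July 19, 2084 → July 19, 2085: 365 days.
July 19, 2085 → July 19, 2086: 365 days.
July 19, 2086 → July 19, 2087: 365 days.
July 2087: 31 − 19 = 12 days remain.
Then August (31), September (30), October (31), November (30), December (31), January (31): 31 + 30 + 31 + 30 + 31 + 31 = 184 days.
February 1–14, 2088: 14 days (2088 is a leap year).
Residual: 210 days.
Total: 2401 days.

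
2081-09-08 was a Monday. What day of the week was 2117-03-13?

Day-of-year of September 8, 2081: 251.
Day-of-year of March 13, 2117: 72.
2081 has 365 days, so 365 − 251 = 114 days remain in 2081.
Full years 2082–2116: 27 common + 8 leap = 27×365 + 8×366 = 12783 days.
Total: 114 + 12783 + 72 = 12969 days.
12969 mod 7 = 5, so 5 days after Monday is Saturday.

Saturday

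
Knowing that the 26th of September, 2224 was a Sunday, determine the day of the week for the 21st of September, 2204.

Count forward from the earlier date (September 21, 2204) to the later (September 26, 2224):
From September 21, 2204 to September 21, 2224: 20 years, of which 5 contain a Feb 29 — 15×365 + 5×366 = 7305 days.
Within September 2224: 26 − 21 = 5 days.
Total: 7310 days.
7310 mod 7 = 2, so 2 days before Sunday is Friday.

Friday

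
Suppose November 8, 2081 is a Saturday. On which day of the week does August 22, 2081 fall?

Friday

Count forward from the earlier date (August 22, 2081) to the later (November 8, 2081):
August 2081: 31 − 22 = 9 days remain.
Then September (30), October (31): 30 + 31 = 61 days.
November 1–8, 2081: 8 days.
Total: 9 + 61 + 8 = 78 days.
78 mod 7 = 1, so 1 day before Saturday is Friday.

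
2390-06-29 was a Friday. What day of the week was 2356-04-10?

Tuesday

Count forward from the earlier date (April 10, 2356) to the later (June 29, 2390):
Day-of-year of April 10, 2356: 101.
Day-of-year of June 29, 2390: 180.
2356 has 366 days, so 366 − 101 = 265 days remain in 2356.
Full years 2357–2389: 25 common + 8 leap = 25×365 + 8×366 = 12053 days.
Total: 265 + 12053 + 180 = 12498 days.
12498 mod 7 = 3, so 3 days before Friday is Tuesday.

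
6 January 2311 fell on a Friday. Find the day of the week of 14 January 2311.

Within January 2311: 14 − 6 = 8 days.
8 mod 7 = 1, so 1 day after Friday is Saturday.

Saturday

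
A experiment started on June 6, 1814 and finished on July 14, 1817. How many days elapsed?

1134

Day-of-year of June 6, 1814: 157.
Day-of-year of July 14, 1817: 195.
1814 has 365 days, so 365 − 157 = 208 days remain in 1814.
Full years: 1815: 365; 1816: 366. Sum = 731.
Total: 208 + 731 + 195 = 1134 days.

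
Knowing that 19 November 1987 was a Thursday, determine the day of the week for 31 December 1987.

November 1987: 30 − 19 = 11 days remain.
December 1–31, 1987: 31 days.
Total: 11 + 31 = 42 days.
42 is a multiple of 7, so 31 December 1987 falls on the same weekday: Thursday.

Thursday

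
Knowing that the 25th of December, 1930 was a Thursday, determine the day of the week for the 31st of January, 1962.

From December 25, 1930 to December 25, 1961: 31 years, of which 8 contain a Feb 29 — 23×365 + 8×366 = 11323 days.
December 1961: 31 − 25 = 6 days remain.
January 1–31, 1962: 31 days.
Residual: 37 days.
Total: 11360 days.
11360 mod 7 = 6, so 6 days after Thursday is Wednesday.

Wednesday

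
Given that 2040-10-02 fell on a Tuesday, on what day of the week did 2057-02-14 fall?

From October 2, 2040 to October 2, 2056: 16 years, of which 4 contain a Feb 29 — 12×365 + 4×366 = 5844 days.
October 2056: 31 − 2 = 29 days remain.
Then November (30), December (31), January (31): 30 + 31 + 31 = 92 days.
February 1–14, 2057: 14 days (2057 is not a leap year).
Residual: 135 days.
Total: 5979 days.
5979 mod 7 = 1, so 1 day after Tuesday is Wednesday.

Wednesday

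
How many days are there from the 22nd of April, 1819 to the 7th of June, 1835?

5890

Day-of-year of April 22, 1819: 112.
Day-of-year of June 7, 1835: 158.
1819 has 365 days, so 365 − 112 = 253 days remain in 1819.
Full years 1820–1834: 11 common + 4 leap = 11×365 + 4×366 = 5479 days.
Total: 253 + 5479 + 158 = 5890 days.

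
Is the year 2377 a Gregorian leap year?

No

2377 is not a leap year.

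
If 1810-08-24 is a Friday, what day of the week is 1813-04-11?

Sunday

August 24, 1810 → August 24, 1811: 365 days.
August 24, 1811 → August 24, 1812: 366 days (1812 is a leap year).
August 1812: 31 − 24 = 7 days remain.
Then September (30), October (31), November (30), December (31), January (31), February 1813 (28), March (31): 30 + 31 + 30 + 31 + 31 + 28 + 31 = 212 days.
April 1–11, 1813: 11 days.
Residual: 230 days.
Total: 961 days.
961 mod 7 = 2, so 2 days after Friday is Sunday.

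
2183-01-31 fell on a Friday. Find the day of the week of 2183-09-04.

Thursday

January 2183: 31 − 31 = 0 days remain.
Then February 2183 (28), March (31), April (30), May (31), June (30), July (31), August (31): 28 + 31 + 30 + 31 + 30 + 31 + 31 = 212 days.
September 1–4, 2183: 4 days.
Total: 0 + 212 + 4 = 216 days.
216 mod 7 = 6, so 6 days after Friday is Thursday.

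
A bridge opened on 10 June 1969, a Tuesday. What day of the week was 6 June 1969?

Friday

Count forward from the earlier date (June 6, 1969) to the later (June 10, 1969):
Within June 1969: 10 − 6 = 4 days.
4 mod 7 = 4, so 4 days before Tuesday is Friday.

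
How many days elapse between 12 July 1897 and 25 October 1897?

105

July 1897: 31 − 12 = 19 days remain.
Then August (31), September (30): 31 + 30 = 61 days.
October 1–25, 1897: 25 days.
Total: 19 + 61 + 25 = 105 days.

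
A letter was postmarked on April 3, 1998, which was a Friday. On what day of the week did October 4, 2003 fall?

April 3, 1998 → April 3, 1999: 365 days.
April 3, 1999 → April 3, 2000: 366 days (2000 is a leap year (divisible by 400)).
April 3, 2000 → April 3, 2001: 365 days.
April 3, 2001 → April 3, 2002: 365 days.
April 3, 2002 → April 3, 2003: 365 days.
April 2003: 30 − 3 = 27 days remain.
Then May (31), June (30), July (31), August (31), September (30): 31 + 30 + 31 + 31 + 30 = 153 days.
October 1–4, 2003: 4 days.
Residual: 184 days.
Total: 2010 days.
2010 mod 7 = 1, so 1 day after Friday is Saturday.

Saturday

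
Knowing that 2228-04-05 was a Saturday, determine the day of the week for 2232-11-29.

Day-of-year of April 5, 2228: 96.
Day-of-year of November 29, 2232: 334.
2228 has 366 days, so 366 − 96 = 270 days remain in 2228.
Full years: 2229: 365; 2230: 365; 2231: 365. Sum = 1095.
Total: 270 + 1095 + 334 = 1699 days.
1699 mod 7 = 5, so 5 days after Saturday is Thursday.

Thursday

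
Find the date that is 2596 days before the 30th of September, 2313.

the 22nd of August, 2306

Count 2596 days before September 30, 2313:
From August 22, 2306 to August 22, 2313: 7 years, of which 2 contain a Feb 29 — 5×365 + 2×366 = 2557 days.
August 2313: 31 − 22 = 9 days remain.
September 1–30, 2313: 30 days.
Residual: 39 days.
Total: 2596 days.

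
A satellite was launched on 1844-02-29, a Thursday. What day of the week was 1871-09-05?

Tuesday

Day-of-year of February 29, 1844: 60.
Day-of-year of September 5, 1871: 248.
1844 has 366 days, so 366 − 60 = 306 days remain in 1844.
Full years 1845–1870: 20 common + 6 leap = 20×365 + 6×366 = 9496 days.
Total: 306 + 9496 + 248 = 10050 days.
10050 mod 7 = 5, so 5 days after Thursday is Tuesday.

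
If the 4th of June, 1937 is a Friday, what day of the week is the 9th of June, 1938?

Thursday

June 4, 1937 → June 4, 1938: 365 days.
Within June 1938: 9 − 4 = 5 days.
Total: 370 days.
370 mod 7 = 6, so 6 days after Friday is Thursday.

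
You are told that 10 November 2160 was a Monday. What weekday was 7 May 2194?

Day-of-year of November 10, 2160: 315.
Day-of-year of May 7, 2194: 127.
2160 has 366 days, so 366 − 315 = 51 days remain in 2160.
Full years 2161–2193: 25 common + 8 leap = 25×365 + 8×366 = 12053 days.
Total: 51 + 12053 + 127 = 12231 days.
12231 mod 7 = 2, so 2 days after Monday is Wednesday.

Wednesday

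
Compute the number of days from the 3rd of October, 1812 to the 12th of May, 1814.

October 1812: 31 − 3 = 28 days remain.
Then 18 full months totalling 546 days.
May 1–12, 1814: 12 days.
Total: 28 + 546 + 12 = 586 days.

586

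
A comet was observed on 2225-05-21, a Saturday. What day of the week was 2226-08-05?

Saturday

Day-of-year of May 21, 2225: 141.
Day-of-year of August 5, 2226: 217.
2225 has 365 days, so 365 − 141 = 224 days remain in 2225.
Total: 224 + 217 = 441 days.
441 is a multiple of 7, so 2226-08-05 falls on the same weekday: Saturday.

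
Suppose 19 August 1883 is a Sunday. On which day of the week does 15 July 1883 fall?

Sunday

Count forward from the earlier date (July 15, 1883) to the later (August 19, 1883):
July 1883: 31 − 15 = 16 days remain.
August 1–19, 1883: 19 days.
Total: 16 + 19 = 35 days.
35 is a multiple of 7, so 15 July 1883 falls on the same weekday: Sunday.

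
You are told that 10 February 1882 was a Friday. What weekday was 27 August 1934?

Monday

Day-of-year of February 10, 1882: 41.
Day-of-year of August 27, 1934: 239.
1882 has 365 days, so 365 − 41 = 324 days remain in 1882.
Full years 1883–1933: 39 common + 12 leap = 39×365 + 12×366 = 18627 days.
Total: 324 + 18627 + 239 = 19190 days.
19190 mod 7 = 3, so 3 days after Friday is Monday.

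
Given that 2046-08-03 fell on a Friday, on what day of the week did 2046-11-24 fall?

Saturday

August 2046: 31 − 3 = 28 days remain.
Then September (30), October (31): 30 + 31 = 61 days.
November 1–24, 2046: 24 days.
Total: 28 + 61 + 24 = 113 days.
113 mod 7 = 1, so 1 day after Friday is Saturday.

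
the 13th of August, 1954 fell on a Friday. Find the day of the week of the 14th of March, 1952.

Friday

Count forward from the earlier date (March 14, 1952) to the later (August 13, 1954):
March 14, 1952 → March 14, 1953: 365 days.
March 14, 1953 → March 14, 1954: 365 days.
March 1954: 31 − 14 = 17 days remain.
Then April (30), May (31), June (30), July (31): 30 + 31 + 30 + 31 = 122 days.
August 1–13, 1954: 13 days.
Residual: 152 days.
Total: 882 days.
882 is a multiple of 7, so the 14th of March, 1952 falls on the same weekday: Friday.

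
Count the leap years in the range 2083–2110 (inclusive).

Years divisible by 4 in [2083, 2110]: 2084, 2088, 2092, 2096, 2100, 2104, 2108.
Of these, 2100 is divisible by 100 but not 400, so not leap.
Leap years: 7 − 1 = 6.

6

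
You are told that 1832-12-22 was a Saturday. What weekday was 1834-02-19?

Wednesday

December 22, 1832 → December 22, 1833: 365 days.
December 1833: 31 − 22 = 9 days remain.
Then January (31): 31 days.
February 1–19, 1834: 19 days (1834 is not a leap year).
Residual: 59 days.
Total: 424 days.
424 mod 7 = 4, so 4 days after Saturday is Wednesday.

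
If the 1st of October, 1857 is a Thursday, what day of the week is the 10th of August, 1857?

Count forward from the earlier date (August 10, 1857) to the later (October 1, 1857):
August 1857: 31 − 10 = 21 days remain.
Then September (30): 30 days.
October 1, 1857: 1 day.
Total: 21 + 30 + 1 = 52 days.
52 mod 7 = 3, so 3 days before Thursday is Monday.

Monday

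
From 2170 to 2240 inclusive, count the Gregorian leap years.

Years divisible by 4: 2172, 2176, …, 2240 — 18 in all.
Of these, 2200 is divisible by 100 but not 400, so not leap.
Leap years: 18 − 1 = 17.

17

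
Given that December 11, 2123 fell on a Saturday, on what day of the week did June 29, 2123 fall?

Tuesday

Count forward from the earlier date (June 29, 2123) to the later (December 11, 2123):
June 2123: 30 − 29 = 1 day remains.
Then July (31), August (31), September (30), October (31), November (30): 31 + 31 + 30 + 31 + 30 = 153 days.
December 1–11, 2123: 11 days.
Total: 1 + 153 + 11 = 165 days.
165 mod 7 = 4, so 4 days before Saturday is Tuesday.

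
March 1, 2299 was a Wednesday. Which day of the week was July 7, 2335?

Sunday

From March 1, 2299 to March 1, 2335: 36 years, of which 8 contain a Feb 29 — 28×365 + 8×366 = 13148 days.
(2300 is not a leap year (divisible by 100 but not 400).)
March 2335: 31 − 1 = 30 days remain.
Then April (30), May (31), June (30): 30 + 31 + 30 = 91 days.
July 1–7, 2335: 7 days.
Residual: 128 days.
Total: 13276 days.
13276 mod 7 = 4, so 4 days after Wednesday is Sunday.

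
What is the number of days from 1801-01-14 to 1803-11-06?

1026

January 14, 1801 → January 14, 1802: 365 days.
January 14, 1802 → January 14, 1803: 365 days.
January 1803: 31 − 14 = 17 days remain.
Then 9 full months totalling 273 days.
November 1–6, 1803: 6 days.
Residual: 296 days.
Total: 1026 days.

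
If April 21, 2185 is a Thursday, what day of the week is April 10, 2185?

Count forward from the earlier date (April 10, 2185) to the later (April 21, 2185):
Within April 2185: 21 − 10 = 11 days.
11 mod 7 = 4, so 4 days before Thursday is Sunday.

Sunday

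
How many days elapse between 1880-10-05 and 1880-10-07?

2

Within October 1880: 7 − 5 = 2 days.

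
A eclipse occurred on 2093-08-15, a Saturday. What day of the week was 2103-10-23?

From August 15, 2093 to August 15, 2103: 10 years, of which 1 contains a Feb 29 — 9×365 + 1×366 = 3651 days.
(2100 is not a leap year (divisible by 100 but not 400).)
August 2103: 31 − 15 = 16 days remain.
Then September (30): 30 days.
October 1–23, 2103: 23 days.
Residual: 69 days.
Total: 3720 days.
3720 mod 7 = 3, so 3 days after Saturday is Tuesday.

Tuesday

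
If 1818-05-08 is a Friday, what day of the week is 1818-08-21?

Friday

May 1818: 31 − 8 = 23 days remain.
Then June (30), July (31): 30 + 31 = 61 days.
August 1–21, 1818: 21 days.
Total: 23 + 61 + 21 = 105 days.
105 is a multiple of 7, so 1818-08-21 falls on the same weekday: Friday.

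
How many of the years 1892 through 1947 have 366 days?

13

Years divisible by 4: 1892, 1896, …, 1944 — 14 in all.
Of these, 1900 is divisible by 100 but not 400, so not leap.
Leap years: 14 − 1 = 13.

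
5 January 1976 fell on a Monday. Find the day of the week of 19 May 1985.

From January 5, 1976 to January 5, 1985: 9 years, of which 3 contain a Feb 29 — 6×365 + 3×366 = 3288 days.
January 1985: 31 − 5 = 26 days remain.
Then February 1985 (28), March (31), April (30): 28 + 31 + 30 = 89 days.
May 1–19, 1985: 19 days.
Residual: 134 days.
Total: 3422 days.
3422 mod 7 = 6, so 6 days after Monday is Sunday.

Sunday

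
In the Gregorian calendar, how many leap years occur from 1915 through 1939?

6

Years divisible by 4 in [1915, 1939]: 1916, 1920, 1924, 1928, 1932, 1936.
No century exceptions apply. Count: 6.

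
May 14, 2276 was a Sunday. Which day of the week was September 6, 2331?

Sunday

From May 14, 2276 to May 14, 2331: 55 years, of which 12 contain a Feb 29 — 43×365 + 12×366 = 20087 days.
(2300 is not a leap year (divisible by 100 but not 400).)
May 2331: 31 − 14 = 17 days remain.
Then June (30), July (31), August (31): 30 + 31 + 31 = 92 days.
September 1–6, 2331: 6 days.
Residual: 115 days.
Total: 20202 days.
20202 is a multiple of 7, so September 6, 2331 falls on the same weekday: Sunday.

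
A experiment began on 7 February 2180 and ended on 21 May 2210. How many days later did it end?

11060

From February 7, 2180 to February 7, 2210: 30 years, of which 7 contain a Feb 29 — 23×365 + 7×366 = 10957 days.
(2200 is not a leap year (divisible by 100 but not 400).)
February 2210: 28 − 7 = 21 days remain (2210 is not a leap year, so February has 28 days).
Then March (31), April (30): 31 + 30 = 61 days.
May 1–21, 2210: 21 days.
Residual: 103 days.
Total: 11060 days.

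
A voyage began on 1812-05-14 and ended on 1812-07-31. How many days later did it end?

May 1812: 31 − 14 = 17 days remain.
Then June (30): 30 days.
July 1–31, 1812: 31 days.
Total: 17 + 30 + 31 = 78 days.

78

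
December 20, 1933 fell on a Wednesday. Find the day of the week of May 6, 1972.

Saturday

From December 20, 1933 to December 20, 1971: 38 years, of which 9 contain a Feb 29 — 29×365 + 9×366 = 13879 days.
December 1971: 31 − 20 = 11 days remain.
Then January (31), February 1972 (29), March (31), April (30): 31 + 29 + 31 + 30 = 121 days.
May 1–6, 1972: 6 days.
Residual: 138 days.
Total: 14017 days.
14017 mod 7 = 3, so 3 days after Wednesday is Saturday.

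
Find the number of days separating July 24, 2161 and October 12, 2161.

July 2161: 31 − 24 = 7 days remain.
Then August (31), September (30): 31 + 30 = 61 days.
October 1–12, 2161: 12 days.
Total: 7 + 61 + 12 = 80 days.

80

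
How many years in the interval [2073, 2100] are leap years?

Years divisible by 4 in [2073, 2100]: 2076, 2080, 2084, 2088, 2092, 2096, 2100.
Of these, 2100 is divisible by 100 but not 400, so not leap.
Leap years: 7 − 1 = 6.

6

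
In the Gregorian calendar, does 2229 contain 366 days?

2229 is not a leap year.

No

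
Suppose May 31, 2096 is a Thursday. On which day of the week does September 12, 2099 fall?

May 31, 2096 → May 31, 2097: 365 days.
May 31, 2097 → May 31, 2098: 365 days.
May 31, 2098 → May 31, 2099: 365 days.
May 2099: 31 − 31 = 0 days remain.
Then June (30), July (31), August (31): 30 + 31 + 31 = 92 days.
September 1–12, 2099: 12 days.
Residual: 104 days.
Total: 1199 days.
1199 mod 7 = 2, so 2 days after Thursday is Saturday.

Saturday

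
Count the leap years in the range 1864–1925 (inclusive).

15

Years divisible by 4: 1864, 1868, …, 1924 — 16 in all.
Of these, 1900 is divisible by 100 but not 400, so not leap.
Leap years: 16 − 1 = 15.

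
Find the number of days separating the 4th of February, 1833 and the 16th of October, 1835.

February 4, 1833 → February 4, 1834: 365 days.
February 4, 1834 → February 4, 1835: 365 days.
February 1835: 28 − 4 = 24 days remain (1835 is not a leap year, so February has 28 days).
Then March (31), April (30), May (31), June (30), July (31), August (31), September (30): 31 + 30 + 31 + 30 + 31 + 31 + 30 = 214 days.
October 1–16, 1835: 16 days.
Residual: 254 days.
Total: 984 days.

984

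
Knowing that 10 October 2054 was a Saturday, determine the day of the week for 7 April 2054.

Count forward from the earlier date (April 7, 2054) to the later (October 10, 2054):
April 2054: 30 − 7 = 23 days remain.
Then May (31), June (30), July (31), August (31), September (30): 31 + 30 + 31 + 31 + 30 = 153 days.
October 1–10, 2054: 10 days.
Total: 23 + 153 + 10 = 186 days.
186 mod 7 = 4, so 4 days before Saturday is Tuesday.

Tuesday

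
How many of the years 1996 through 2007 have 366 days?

Years divisible by 4 in [1996, 2007]: 1996, 2000, 2004.
2000 is divisible by 400, so still leap.
No century exceptions apply. Count: 3.

3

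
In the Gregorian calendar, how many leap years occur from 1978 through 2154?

Years divisible by 4: 1980, 1984, …, 2152 — 44 in all.
Of these, 2100 is divisible by 100 but not 400, so not leap.
2000 is divisible by 400, so still leap.
Leap years: 44 − 1 = 43.

43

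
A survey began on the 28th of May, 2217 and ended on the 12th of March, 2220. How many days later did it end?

Day-of-year of May 28, 2217: 148.
Day-of-year of March 12, 2220: 72.
2217 has 365 days, so 365 − 148 = 217 days remain in 2217.
Full years: 2218: 365; 2219: 365. Sum = 730.
Total: 217 + 730 + 72 = 1019 days.

1019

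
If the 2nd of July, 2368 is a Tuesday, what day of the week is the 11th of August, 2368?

Sunday

July 2368: 31 − 2 = 29 days remain.
August 1–11, 2368: 11 days.
Total: 29 + 11 = 40 days.
40 mod 7 = 5, so 5 days after Tuesday is Sunday.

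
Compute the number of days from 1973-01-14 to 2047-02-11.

From January 14, 1973 to January 14, 2047: 74 years, of which 18 contain a Feb 29 — 56×365 + 18×366 = 27028 days.
(2000 is a leap year (divisible by 400).)
January 2047: 31 − 14 = 17 days remain.
February 1–11, 2047: 11 days (2047 is not a leap year).
Residual: 28 days.
Total: 27056 days.

27056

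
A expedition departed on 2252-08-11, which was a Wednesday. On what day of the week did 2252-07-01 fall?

Count forward from the earlier date (July 1, 2252) to the later (August 11, 2252):
July 2252: 31 − 1 = 30 days remain.
August 1–11, 2252: 11 days.
Total: 30 + 11 = 41 days.
41 mod 7 = 6, so 6 days before Wednesday is Thursday.

Thursday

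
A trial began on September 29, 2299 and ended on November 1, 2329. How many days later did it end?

Day-of-year of September 29, 2299: 272.
Day-of-year of November 1, 2329: 305.
2299 has 365 days, so 365 − 272 = 93 days remain in 2299.
Full years 2300–2328: 22 common + 7 leap = 22×365 + 7×366 = 10592 days.
Total: 93 + 10592 + 305 = 10990 days.

10990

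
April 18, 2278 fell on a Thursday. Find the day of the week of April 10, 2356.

Tuesday

Day-of-year of April 18, 2278: 108.
Day-of-year of April 10, 2356: 101.
2278 has 365 days, so 365 − 108 = 257 days remain in 2278.
Full years 2279–2355: 59 common + 18 leap = 59×365 + 18×366 = 28123 days.
Total: 257 + 28123 + 101 = 28481 days.
28481 mod 7 = 5, so 5 days after Thursday is Tuesday.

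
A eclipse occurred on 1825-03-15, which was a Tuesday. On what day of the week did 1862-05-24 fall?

Saturday

Day-of-year of March 15, 1825: 74.
Day-of-year of May 24, 1862: 144.
1825 has 365 days, so 365 − 74 = 291 days remain in 1825.
Full years 1826–1861: 27 common + 9 leap = 27×365 + 9×366 = 13149 days.
Total: 291 + 13149 + 144 = 13584 days.
13584 mod 7 = 4, so 4 days after Tuesday is Saturday.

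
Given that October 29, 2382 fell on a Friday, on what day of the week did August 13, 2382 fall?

Count forward from the earlier date (August 13, 2382) to the later (October 29, 2382):
August 2382: 31 − 13 = 18 days remain.
Then September (30): 30 days.
October 1–29, 2382: 29 days.
Total: 18 + 30 + 29 = 77 days.
77 is a multiple of 7, so August 13, 2382 falls on the same weekday: Friday.

Friday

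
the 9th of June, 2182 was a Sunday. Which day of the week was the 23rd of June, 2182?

Sunday

Within June 2182: 23 − 9 = 14 days.
14 is a multiple of 7, so the 23rd of June, 2182 falls on the same weekday: Sunday.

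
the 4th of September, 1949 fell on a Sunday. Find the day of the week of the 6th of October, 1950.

September 1949: 30 − 4 = 26 days remain.
Then 12 full months totalling 365 days.
October 1–6, 1950: 6 days.
Total: 26 + 365 + 6 = 397 days.
397 mod 7 = 5, so 5 days after Sunday is Friday.

Friday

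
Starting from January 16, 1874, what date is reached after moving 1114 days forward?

February 3, 1877

Count 1114 days after January 16, 1874:
Day-of-year of January 16, 1874: 16.
Day-of-year of February 3, 1877: 34.
1874 has 365 days, so 365 − 16 = 349 days remain in 1874.
Full years: 1875: 365; 1876: 366. Sum = 731.
Total: 349 + 731 + 34 = 1114 days.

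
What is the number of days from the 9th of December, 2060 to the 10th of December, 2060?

Within December 2060: 10 − 9 = 1 day.

1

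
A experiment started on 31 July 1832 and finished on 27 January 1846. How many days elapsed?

From July 31, 1832 to July 31, 1845: 13 years, of which 3 contain a Feb 29 — 10×365 + 3×366 = 4748 days.
July 1845: 31 − 31 = 0 days remain.
Then August (31), September (30), October (31), November (30), December (31): 31 + 30 + 31 + 30 + 31 = 153 days.
January 1–27, 1846: 27 days.
Residual: 180 days.
Total: 4928 days.

4928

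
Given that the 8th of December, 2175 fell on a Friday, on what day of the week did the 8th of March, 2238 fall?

Thursday

Day-of-year of December 8, 2175: 342.
Day-of-year of March 8, 2238: 67.
2175 has 365 days, so 365 − 342 = 23 days remain in 2175.
Full years 2176–2237: 47 common + 15 leap = 47×365 + 15×366 = 22645 days.
Total: 23 + 22645 + 67 = 22735 days.
22735 mod 7 = 6, so 6 days after Friday is Thursday.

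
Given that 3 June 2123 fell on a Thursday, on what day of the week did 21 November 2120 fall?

Count forward from the earlier date (November 21, 2120) to the later (June 3, 2123):
Day-of-year of November 21, 2120: 326.
Day-of-year of June 3, 2123: 154.
2120 has 366 days, so 366 − 326 = 40 days remain in 2120.
Full years: 2121: 365; 2122: 365. Sum = 730.
Total: 40 + 730 + 154 = 924 days.
924 is a multiple of 7, so 21 November 2120 falls on the same weekday: Thursday.

Thursday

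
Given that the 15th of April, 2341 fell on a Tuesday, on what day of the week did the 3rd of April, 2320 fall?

Saturday

Count forward from the earlier date (April 3, 2320) to the later (April 15, 2341):
Day-of-year of April 3, 2320: 94.
Day-of-year of April 15, 2341: 105.
2320 has 366 days, so 366 − 94 = 272 days remain in 2320.
Full years 2321–2340: 15 common + 5 leap = 15×365 + 5×366 = 7305 days.
Total: 272 + 7305 + 105 = 7682 days.
7682 mod 7 = 3, so 3 days before Tuesday is Saturday.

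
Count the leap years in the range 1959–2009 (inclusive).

Years divisible by 4: 1960, 1964, …, 2008 — 13 in all.
2000 is divisible by 400, so still leap.
No century exceptions apply. Count: 13.

13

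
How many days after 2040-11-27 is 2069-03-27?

10347

Day-of-year of November 27, 2040: 332.
Day-of-year of March 27, 2069: 86.
2040 has 366 days, so 366 − 332 = 34 days remain in 2040.
Full years 2041–2068: 21 common + 7 leap = 21×365 + 7×366 = 10227 days.
Total: 34 + 10227 + 86 = 10347 days.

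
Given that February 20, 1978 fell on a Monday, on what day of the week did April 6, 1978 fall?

Thursday

February 1978: 28 − 20 = 8 days remain (1978 is not a leap year, so February has 28 days).
Then March (31): 31 days.
April 1–6, 1978: 6 days.
Total: 8 + 31 + 6 = 45 days.
45 mod 7 = 3, so 3 days after Monday is Thursday.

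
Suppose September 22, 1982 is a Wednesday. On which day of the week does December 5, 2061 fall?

Monday

Day-of-year of September 22, 1982: 265.
Day-of-year of December 5, 2061: 339.
1982 has 365 days, so 365 − 265 = 100 days remain in 1982.
Full years 1983–2060: 58 common + 20 leap = 58×365 + 20×366 = 28490 days.
Total: 100 + 28490 + 339 = 28929 days.
28929 mod 7 = 5, so 5 days after Wednesday is Monday.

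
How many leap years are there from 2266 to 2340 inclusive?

18

Years divisible by 4: 2268, 2272, …, 2340 — 19 in all.
Of these, 2300 is divisible by 100 but not 400, so not leap.
Leap years: 19 − 1 = 18.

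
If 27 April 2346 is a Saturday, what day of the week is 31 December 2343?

Friday

Count forward from the earlier date (December 31, 2343) to the later (April 27, 2346):
December 31, 2343 → December 31, 2344: 366 days (2344 is a leap year).
December 31, 2344 → December 31, 2345: 365 days.
December 2345: 31 − 31 = 0 days remain.
Then January (31), February 2346 (28), March (31): 31 + 28 + 31 = 90 days.
April 1–27, 2346: 27 days.
Residual: 117 days.
Total: 848 days.
848 mod 7 = 1, so 1 day before Saturday is Friday.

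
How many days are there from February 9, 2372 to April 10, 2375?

1156

Day-of-year of February 9, 2372: 40.
Day-of-year of April 10, 2375: 100.
2372 has 366 days, so 366 − 40 = 326 days remain in 2372.
Full years: 2373: 365; 2374: 365. Sum = 730.
Total: 326 + 730 + 100 = 1156 days.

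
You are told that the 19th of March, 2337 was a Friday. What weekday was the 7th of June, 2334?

Thursday

Count forward from the earlier date (June 7, 2334) to the later (March 19, 2337):
June 7, 2334 → June 7, 2335: 365 days.
June 7, 2335 → June 7, 2336: 366 days (2336 is a leap year).
June 2336: 30 − 7 = 23 days remain.
Then July (31), August (31), September (30), October (31), November (30), December (31), January (31), February 2337 (28): 31 + 31 + 30 + 31 + 30 + 31 + 31 + 28 = 243 days.
March 1–19, 2337: 19 days.
Residual: 285 days.
Total: 1016 days.
1016 mod 7 = 1, so 1 day before Friday is Thursday.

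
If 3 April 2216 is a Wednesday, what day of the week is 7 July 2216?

Sunday

April 2216: 30 − 3 = 27 days remain.
Then May (31), June (30): 31 + 30 = 61 days.
July 1–7, 2216: 7 days.
Total: 27 + 61 + 7 = 95 days.
95 mod 7 = 4, so 4 days after Wednesday is Sunday.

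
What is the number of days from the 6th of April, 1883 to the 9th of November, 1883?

April 1883: 30 − 6 = 24 days remain.
Then May (31), June (30), July (31), August (31), September (30), October (31): 31 + 30 + 31 + 31 + 30 + 31 = 184 days.
November 1–9, 1883: 9 days.
Total: 24 + 184 + 9 = 217 days.

217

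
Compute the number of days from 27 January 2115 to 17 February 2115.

January 2115: 31 − 27 = 4 days remain.
February 1–17, 2115: 17 days (2115 is not a leap year).
Total: 4 + 17 = 21 days.

21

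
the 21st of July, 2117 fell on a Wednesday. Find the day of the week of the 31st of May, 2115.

Count forward from the earlier date (May 31, 2115) to the later (July 21, 2117):
Day-of-year of May 31, 2115: 151.
Day-of-year of July 21, 2117: 202.
2115 has 365 days, so 365 − 151 = 214 days remain in 2115.
Full years: 2116: 366. Sum = 366.
Total: 214 + 366 + 202 = 782 days.
782 mod 7 = 5, so 5 days before Wednesday is Friday.

Friday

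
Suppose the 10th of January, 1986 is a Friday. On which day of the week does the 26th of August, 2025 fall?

From January 10, 1986 to January 10, 2025: 39 years, of which 10 contain a Feb 29 — 29×365 + 10×366 = 14245 days.
(2000 is a leap year (divisible by 400).)
January 2025: 31 − 10 = 21 days remain.
Then February 2025 (28), March (31), April (30), May (31), June (30), July (31): 28 + 31 + 30 + 31 + 30 + 31 = 181 days.
August 1–26, 2025: 26 days.
Residual: 228 days.
Total: 14473 days.
14473 mod 7 = 4, so 4 days after Friday is Tuesday.

Tuesday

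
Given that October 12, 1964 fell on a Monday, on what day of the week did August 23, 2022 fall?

Tuesday

Day-of-year of October 12, 1964: 286.
Day-of-year of August 23, 2022: 235.
1964 has 366 days, so 366 − 286 = 80 days remain in 1964.
Full years 1965–2021: 43 common + 14 leap = 43×365 + 14×366 = 20819 days.
Total: 80 + 20819 + 235 = 21134 days.
21134 mod 7 = 1, so 1 day after Monday is Tuesday.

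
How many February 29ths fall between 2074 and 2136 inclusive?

Years divisible by 4: 2076, 2080, …, 2136 — 16 in all.
Of these, 2100 is divisible by 100 but not 400, so not leap.
Leap years: 16 − 1 = 15.

15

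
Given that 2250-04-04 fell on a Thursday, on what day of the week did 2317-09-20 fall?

Thursday

Day-of-year of April 4, 2250: 94.
Day-of-year of September 20, 2317: 263.
2250 has 365 days, so 365 − 94 = 271 days remain in 2250.
Full years 2251–2316: 50 common + 16 leap = 50×365 + 16×366 = 24106 days.
Total: 271 + 24106 + 263 = 24640 days.
24640 is a multiple of 7, so 2317-09-20 falls on the same weekday: Thursday.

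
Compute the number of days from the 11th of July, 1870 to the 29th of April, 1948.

Day-of-year of July 11, 1870: 192.
Day-of-year of April 29, 1948: 120.
1870 has 365 days, so 365 − 192 = 173 days remain in 1870.
Full years 1871–1947: 59 common + 18 leap = 59×365 + 18×366 = 28123 days.
Total: 173 + 28123 + 120 = 28416 days.

28416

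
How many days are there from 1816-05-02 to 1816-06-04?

May 1816: 31 − 2 = 29 days remain.
June 1–4, 1816: 4 days.
Total: 29 + 4 = 33 days.

33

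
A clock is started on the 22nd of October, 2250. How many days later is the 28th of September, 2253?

October 22, 2250 → October 22, 2251: 365 days.
October 22, 2251 → October 22, 2252: 366 days (2252 is a leap year).
October 2252: 31 − 22 = 9 days remain.
Then 10 full months totalling 304 days.
September 1–28, 2253: 28 days.
Residual: 341 days.
Total: 1072 days.

1072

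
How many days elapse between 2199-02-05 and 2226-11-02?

Day-of-year of February 5, 2199: 36.
Day-of-year of November 2, 2226: 306.
2199 has 365 days, so 365 − 36 = 329 days remain in 2199.
Full years 2200–2225: 20 common + 6 leap = 20×365 + 6×366 = 9496 days.
Total: 329 + 9496 + 306 = 10131 days.

10131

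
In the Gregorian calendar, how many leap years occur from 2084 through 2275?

Years divisible by 4: 2084, 2088, …, 2272 — 48 in all.
Of these, 2100, 2200 are divisible by 100 but not 400, so not leap.
Leap years: 48 − 2 = 46.

46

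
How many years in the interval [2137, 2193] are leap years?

14

Years divisible by 4: 2140, 2144, …, 2192 — 14 in all.
No century exceptions apply. Count: 14.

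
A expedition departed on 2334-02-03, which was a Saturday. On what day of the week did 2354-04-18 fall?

Sunday

From February 3, 2334 to February 3, 2354: 20 years, of which 5 contain a Feb 29 — 15×365 + 5×366 = 7305 days.
February 2354: 28 − 3 = 25 days remain (2354 is not a leap year, so February has 28 days).
Then March (31): 31 days.
April 1–18, 2354: 18 days.
Residual: 74 days.
Total: 7379 days.
7379 mod 7 = 1, so 1 day after Saturday is Sunday.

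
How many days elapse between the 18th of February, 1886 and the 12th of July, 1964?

Day-of-year of February 18, 1886: 49.
Day-of-year of July 12, 1964: 194.
1886 has 365 days, so 365 − 49 = 316 days remain in 1886.
Full years 1887–1963: 59 common + 18 leap = 59×365 + 18×366 = 28123 days.
Total: 316 + 28123 + 194 = 28633 days.

28633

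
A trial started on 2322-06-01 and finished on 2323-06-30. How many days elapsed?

394

June 1, 2322 → June 1, 2323: 365 days.
Within June 2323: 30 − 1 = 29 days.
Total: 394 days.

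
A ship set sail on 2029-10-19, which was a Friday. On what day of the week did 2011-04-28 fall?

Thursday

Count forward from the earlier date (April 28, 2011) to the later (October 19, 2029):
From April 28, 2011 to April 28, 2029: 18 years, of which 5 contain a Feb 29 — 13×365 + 5×366 = 6575 days.
April 2029: 30 − 28 = 2 days remain.
Then May (31), June (30), July (31), August (31), September (30): 31 + 30 + 31 + 31 + 30 = 153 days.
October 1–19, 2029: 19 days.
Residual: 174 days.
Total: 6749 days.
6749 mod 7 = 1, so 1 day before Friday is Thursday.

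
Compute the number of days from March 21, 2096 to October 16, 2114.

6782

Day-of-year of March 21, 2096: 81.
Day-of-year of October 16, 2114: 289.
2096 has 366 days, so 366 − 81 = 285 days remain in 2096.
Full years 2097–2113: 14 common + 3 leap = 14×365 + 3×366 = 6208 days.
Total: 285 + 6208 + 289 = 6782 days.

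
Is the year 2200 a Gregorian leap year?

No

2200 is not a leap year (divisible by 100 but not 400).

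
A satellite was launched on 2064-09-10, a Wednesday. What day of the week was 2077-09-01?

Day-of-year of September 10, 2064: 254.
Day-of-year of September 1, 2077: 244.
2064 has 366 days, so 366 − 254 = 112 days remain in 2064.
Full years 2065–2076: 9 common + 3 leap = 9×365 + 3×366 = 4383 days.
Total: 112 + 4383 + 244 = 4739 days.
4739 is a multiple of 7, so 2077-09-01 falls on the same weekday: Wednesday.

Wednesday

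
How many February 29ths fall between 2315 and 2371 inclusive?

Years divisible by 4: 2316, 2320, …, 2368 — 14 in all.
No century exceptions apply. Count: 14.

14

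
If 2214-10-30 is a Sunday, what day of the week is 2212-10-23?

Count forward from the earlier date (October 23, 2212) to the later (October 30, 2214):
Day-of-year of October 23, 2212: 297.
Day-of-year of October 30, 2214: 303.
2212 has 366 days, so 366 − 297 = 69 days remain in 2212.
Full years: 2213: 365. Sum = 365.
Total: 69 + 365 + 303 = 737 days.
737 mod 7 = 2, so 2 days before Sunday is Friday.

Friday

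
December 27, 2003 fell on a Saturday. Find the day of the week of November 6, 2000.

Monday

Count forward from the earlier date (November 6, 2000) to the later (December 27, 2003):
November 6, 2000 → November 6, 2001: 365 days.
November 6, 2001 → November 6, 2002: 365 days.
November 6, 2002 → November 6, 2003: 365 days.
November 2003: 30 − 6 = 24 days remain.
December 1–27, 2003: 27 days.
Residual: 51 days.
Total: 1146 days.
1146 mod 7 = 5, so 5 days before Saturday is Monday.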